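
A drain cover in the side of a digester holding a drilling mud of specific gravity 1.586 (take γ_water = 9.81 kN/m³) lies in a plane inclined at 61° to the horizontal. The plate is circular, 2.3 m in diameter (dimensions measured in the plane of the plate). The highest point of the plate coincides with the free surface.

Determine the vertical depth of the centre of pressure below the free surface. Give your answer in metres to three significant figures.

h_p = 1.26 m

γ = 1.586 × 9.81 = 15.55866 kN/m³.
Let θ = 61° be the plate's angle to the horizontal; measure y along the incline from where the plane meets the free surface. Vertical depth h = y·sinθ with sinθ = 0.874620.
The centroid is at the centre, 1.15 m below the top of the plate, so y_c = 1.15 m and h_c = 1.15 × 0.874620 = 1.00581 m.
A = π(1.15)² = 4.15476 m².
Resultant F = γ·h_c·A = 15.55866 × 1.00581 × 4.15476 = 65.0181 kN.
I_c = πr⁴/4 = π × 1.15⁴/4 = 1.37367 m⁴.
Centre of pressure: y_p = y_c + I_c/(y_c·A) = 1.15 + 1.37367/(1.15 × 4.15476) = 1.15 + 0.287501 = 1.4375 m along the plane.
Vertically, h_p = y_p·sinθ = 1.4375 × 0.874620 = 1.25727 m.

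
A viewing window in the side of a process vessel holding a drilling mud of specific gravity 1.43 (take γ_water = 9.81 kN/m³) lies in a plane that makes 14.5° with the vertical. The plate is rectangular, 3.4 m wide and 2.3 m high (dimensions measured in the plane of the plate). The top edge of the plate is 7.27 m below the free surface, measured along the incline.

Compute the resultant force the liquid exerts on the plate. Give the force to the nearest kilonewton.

F ≈ 894 kN

γ = 1.43 × 9.81 = 14.0283 kN/m³.
The plate makes 14.5° with the vertical, i.e. θ = 90° − 14.5° = 75.5° to the horizontal. Measuring y along the incline from the free-surface line, vertical depth h = y·sinθ with sinθ = 0.968148.
The centroid lies 2.3/2 = 1.15 m below the top edge, so y_c = 7.27 + 1.15 = 8.42 m and h_c = 8.42 × 0.968148 = 8.15181 m.
A = 3.4 × 2.3 = 7.82 m².
Resultant F = γ·h_c·A = 14.0283 × 8.15181 × 7.82 = 894.264 kN.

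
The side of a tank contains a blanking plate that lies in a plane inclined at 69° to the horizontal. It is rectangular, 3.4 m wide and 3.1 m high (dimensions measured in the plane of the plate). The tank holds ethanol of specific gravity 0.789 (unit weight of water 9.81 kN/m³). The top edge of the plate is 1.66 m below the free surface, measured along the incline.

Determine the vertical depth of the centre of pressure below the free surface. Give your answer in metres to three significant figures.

h_p = 3.23 m

γ = 0.789 × 9.81 = 7.74009 kN/m³.
Let θ = 69° be the plate's angle to the horizontal; measure y along the incline from where the plane meets the free surface. Vertical depth h = y·sinθ with sinθ = 0.933580.
The centroid lies 3.1/2 = 1.55 m below the top edge, so y_c = 1.66 + 1.55 = 3.21 m and h_c = 3.21 × 0.933580 = 2.99679 m.
A = 3.4 × 3.1 = 10.54 m².
Resultant F = γ·h_c·A = 7.74009 × 2.99679 × 10.54 = 244.48 kN.
I_c = b·h³/12 = 3.4 × 3.1³/12 = 8.44078 m⁴.
Centre of pressure: y_p = y_c + I_c/(y_c·A) = 3.21 + 8.44078/(3.21 × 10.54) = 3.21 + 0.249481 = 3.45948 m along the plane.
Vertically, h_p = y_p·sinθ = 3.45948 × 0.933580 = 3.2297 m.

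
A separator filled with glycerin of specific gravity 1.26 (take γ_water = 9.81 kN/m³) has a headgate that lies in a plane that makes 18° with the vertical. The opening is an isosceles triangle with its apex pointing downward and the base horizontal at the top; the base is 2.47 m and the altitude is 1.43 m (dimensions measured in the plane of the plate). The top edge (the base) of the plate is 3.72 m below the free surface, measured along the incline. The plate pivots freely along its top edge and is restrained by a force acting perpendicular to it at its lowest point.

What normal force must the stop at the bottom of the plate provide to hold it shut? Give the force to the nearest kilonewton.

γ = 1.26 × 9.81 = 12.3606 kN/m³.
The plate makes 18° with the vertical, i.e. θ = 90° − 18° = 72° to the horizontal. Measuring y along the incline from the free-surface line, vertical depth h = y·sinθ with sinθ = 0.951057.
With the apex down, the centroid sits h/3 = 1.43/3 = 0.476667 m below the base (the top edge), so y_c = 3.72 + 0.476667 = 4.19667 m and h_c = 4.19667 × 0.951057 = 3.99127 m.
A = ½ × 2.47 × 1.43 = 1.76605 m².
Resultant F = γ·h_c·A = 12.3606 × 3.99127 × 1.76605 = 87.1272 kN.
I_c = b·h³/36 = 2.47 × 1.43³/36 = 0.200633 m⁴.
Centre of pressure: y_p = y_c + I_c/(y_c·A) = 4.19667 + 0.200633/(4.19667 × 1.76605) = 4.19667 + 0.0270704 = 4.22374 m along the plane.
The resultant acts 0.476667 + 0.0270704 = 0.503737 m (along the plate) below the hinge at the top edge, so the moment about the hinge is M = F × 0.503737 = 87.1272 × 0.503737 = 43.8892 kN·m.
A normal force at the bottom, 1.43 m from the hinge, must supply this moment: P = 43.8892/1.43 = 30.6917 kN.

P ≈ 31 kN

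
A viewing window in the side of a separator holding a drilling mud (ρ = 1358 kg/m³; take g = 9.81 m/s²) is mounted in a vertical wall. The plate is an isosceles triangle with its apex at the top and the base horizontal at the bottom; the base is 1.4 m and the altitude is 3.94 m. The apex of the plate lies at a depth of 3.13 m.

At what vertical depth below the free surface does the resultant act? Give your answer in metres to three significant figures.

h_p = 5.91 m

γ = ρg = 1358 × 9.81 / 1000 = 13.32198 kN/m³.
With the apex up, the centroid sits 2h/3 = 2 × 3.94/3 = 2.62667 m below the apex, so the centroid depth is h_c = 3.13 + 2.62667 = 5.75667 m.
A = ½ × 1.4 × 3.94 = 2.758 m².
Resultant F = γ·h_c·A = 13.32198 × 5.75667 × 2.758 = 211.512 kN.
I_c = b·h³/36 = 1.4 × 3.94³/36 = 2.37856 m⁴.
Centre of pressure: y_p = y_c + I_c/(y_c·A) = 5.75667 + 2.37856/(5.75667 × 2.758) = 5.75667 + 0.149813 = 5.90648 m along the plane.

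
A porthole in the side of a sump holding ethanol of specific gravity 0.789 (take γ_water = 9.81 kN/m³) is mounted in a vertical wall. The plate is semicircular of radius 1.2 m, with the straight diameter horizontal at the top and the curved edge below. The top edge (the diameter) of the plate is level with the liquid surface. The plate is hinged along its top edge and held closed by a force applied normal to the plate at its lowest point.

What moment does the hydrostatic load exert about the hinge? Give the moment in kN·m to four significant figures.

γ = 0.789 × 9.81 = 7.74009 kN/m³.
The centroid of a semicircle lies 4r/(3π) = 0.509296 m from the diameter, here below the top edge, so the centroid depth is h_c = 0.509296 m.
A = πr²/2 = π × 1.2²/2 = 2.26195 m².
Resultant F = γ·h_c·A = 7.74009 × 0.509296 × 2.26195 = 8.9166 kN.
I_c = (π/8 − 8/(9π))·r⁴ = 0.109757 × 1.2⁴ = 0.227592 m⁴.
Centre of pressure: y_p = y_c + I_c/(y_c·A) = 0.509296 + 0.227592/(0.509296 × 2.26195) = 0.509296 + 0.197562 = 0.706858 m along the plane.
The resultant acts 0.509296 + 0.197562 = 0.706858 m (along the plate) below the hinge at the top edge, so the moment about the hinge is M = F × 0.706858 = 8.9166 × 0.706858 = 6.30277 kN·m.

M ≈ 6.303 kN·m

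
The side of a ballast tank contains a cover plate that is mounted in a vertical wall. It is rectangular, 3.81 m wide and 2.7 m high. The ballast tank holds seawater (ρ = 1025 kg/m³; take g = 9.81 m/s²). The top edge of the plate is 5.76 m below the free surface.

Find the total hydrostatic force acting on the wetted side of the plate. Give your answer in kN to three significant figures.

F ≈ 735 kN

γ = ρg = 1025 × 9.81 / 1000 = 10.05525 kN/m³.
The centroid lies 2.7/2 = 1.35 m below the top edge, so the centroid depth is h_c = 5.76 + 1.35 = 7.11 m.
A = 3.81 × 2.7 = 10.287 m².
Resultant F = γ·h_c·A = 10.05525 × 7.11 × 10.287 = 735.447 kN.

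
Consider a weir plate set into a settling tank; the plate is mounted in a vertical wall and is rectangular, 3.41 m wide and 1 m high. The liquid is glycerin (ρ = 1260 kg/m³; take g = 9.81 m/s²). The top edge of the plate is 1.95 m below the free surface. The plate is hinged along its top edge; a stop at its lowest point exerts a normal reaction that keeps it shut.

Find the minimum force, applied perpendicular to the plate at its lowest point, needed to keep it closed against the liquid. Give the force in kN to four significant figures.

P ≈ 55.15 kN

γ = ρg = 1260 × 9.81 / 1000 = 12.3606 kN/m³.
The centroid lies 1/2 = 0.5 m below the top edge, so the centroid depth is h_c = 1.95 + 0.5 = 2.45 m.
A = 3.41 × 1 = 3.41 m².
Resultant F = γ·h_c·A = 12.3606 × 2.45 × 3.41 = 103.267 kN.
I_c = b·h³/12 = 3.41 × 1³/12 = 0.284167 m⁴.
Centre of pressure: y_p = y_c + I_c/(y_c·A) = 2.45 + 0.284167/(2.45 × 3.41) = 2.45 + 0.0340136 = 2.48401 m along the plane.
The resultant acts 0.5 + 0.0340136 = 0.534014 m (along the plate) below the hinge at the top edge, so the moment about the hinge is M = F × 0.534014 = 103.267 × 0.534014 = 55.146 kN·m.
A normal force at the bottom, 1 m from the hinge, must supply this moment: P = 55.146/1 = 55.146 kN.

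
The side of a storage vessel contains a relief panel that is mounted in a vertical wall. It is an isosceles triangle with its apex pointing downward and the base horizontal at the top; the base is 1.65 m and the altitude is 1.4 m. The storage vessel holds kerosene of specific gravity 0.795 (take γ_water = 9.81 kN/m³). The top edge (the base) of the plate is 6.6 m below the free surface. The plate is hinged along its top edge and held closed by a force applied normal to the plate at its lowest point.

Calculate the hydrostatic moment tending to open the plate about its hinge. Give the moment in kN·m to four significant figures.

M ≈ 30.69 kN·m

γ = 0.795 × 9.81 = 7.79895 kN/m³.
With the apex down, the centroid sits h/3 = 1.4/3 = 0.466667 m below the base (the top edge), so the centroid depth is h_c = 6.6 + 0.466667 = 7.06667 m.
A = ½ × 1.65 × 1.4 = 1.155 m².
Resultant F = γ·h_c·A = 7.79895 × 7.06667 × 1.155 = 63.6551 kN.
I_c = b·h³/36 = 1.65 × 1.4³/36 = 0.125767 m⁴.
Centre of pressure: y_p = y_c + I_c/(y_c·A) = 7.06667 + 0.125767/(7.06667 × 1.155) = 7.06667 + 0.0154088 = 7.08208 m along the plane.
The resultant acts 0.466667 + 0.0154088 = 0.482076 m (along the plate) below the hinge at the top edge, so the moment about the hinge is M = F × 0.482076 = 63.6551 × 0.482076 = 30.6866 kN·m.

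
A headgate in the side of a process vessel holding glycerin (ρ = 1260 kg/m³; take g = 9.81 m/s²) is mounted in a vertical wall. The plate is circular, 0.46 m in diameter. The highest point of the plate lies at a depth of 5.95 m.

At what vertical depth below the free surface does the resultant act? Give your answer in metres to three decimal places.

γ = ρg = 1260 × 9.81 / 1000 = 12.3606 kN/m³.
The centroid is at the centre, 0.23 m below the top of the plate, so the centroid depth is h_c = 5.95 + 0.23 = 6.18 m.
A = π(0.23)² = 0.16619 m².
Resultant F = γ·h_c·A = 12.3606 × 6.18 × 0.16619 = 12.695 kN.
I_c = πr⁴/4 = π × 0.23⁴/4 = 0.00219787 m⁴.
Centre of pressure: y_p = y_c + I_c/(y_c·A) = 6.18 + 0.00219787/(6.18 × 0.16619) = 6.18 + 0.00213997 = 6.18214 m along the plane.

h_p = 6.182 m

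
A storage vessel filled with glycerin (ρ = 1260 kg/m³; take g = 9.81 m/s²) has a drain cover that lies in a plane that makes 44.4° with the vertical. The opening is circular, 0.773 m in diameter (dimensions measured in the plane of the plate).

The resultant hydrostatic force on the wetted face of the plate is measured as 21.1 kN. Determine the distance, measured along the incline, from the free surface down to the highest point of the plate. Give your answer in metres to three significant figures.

γ = ρg = 1260 × 9.81 / 1000 = 12.3606 kN/m³.
A = π(0.3865)² = 0.469298 m².
From F = γ·h_c·A, the centroid depth is h_c = 21.1/(12.3606 × 0.469298) = 3.63743 m.
The plate makes 44.4° with the vertical, i.e. θ = 90° − 44.4° = 45.6° to the horizontal. Measuring y along the incline from the free-surface line, vertical depth h = y·sinθ with sinθ = 0.714473.
Along the incline, y_c = h_c/sinθ = 3.63743/0.714473 = 5.09107 m.
The centroid is at the centre, 0.3865 m below the top of the plate, so the highest point sits at y_top = 5.09107 − 0.3865 = 4.70457 m along the incline.

y_top ≈ 4.70 m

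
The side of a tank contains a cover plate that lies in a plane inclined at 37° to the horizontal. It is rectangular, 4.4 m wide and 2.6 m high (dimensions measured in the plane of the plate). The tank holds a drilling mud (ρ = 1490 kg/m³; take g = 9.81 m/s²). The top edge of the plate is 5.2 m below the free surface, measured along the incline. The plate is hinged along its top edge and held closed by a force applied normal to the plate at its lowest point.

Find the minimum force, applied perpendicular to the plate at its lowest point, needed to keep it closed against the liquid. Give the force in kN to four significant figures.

γ = ρg = 1490 × 9.81 / 1000 = 14.6169 kN/m³.
Let θ = 37° be the plate's angle to the horizontal; measure y along the incline from where the plane meets the free surface. Vertical depth h = y·sinθ with sinθ = 0.601815.
The centroid lies 2.6/2 = 1.3 m below the top edge, so y_c = 5.2 + 1.3 = 6.5 m and h_c = 6.5 × 0.601815 = 3.9118 m.
A = 4.4 × 2.6 = 11.44 m².
Resultant F = γ·h_c·A = 14.6169 × 3.9118 × 11.44 = 654.121 kN.
I_c = b·h³/12 = 4.4 × 2.6³/12 = 6.44453 m⁴.
Centre of pressure: y_p = y_c + I_c/(y_c·A) = 6.5 + 6.44453/(6.5 × 11.44) = 6.5 + 0.0866666 = 6.58667 m along the plane.
The resultant acts 1.3 + 0.0866666 = 1.38667 m (along the plate) below the hinge at the top edge, so the moment about the hinge is M = F × 1.38667 = 654.121 × 1.38667 = 907.05 kN·m.
A normal force at the bottom, 2.6 m from the hinge, must supply this moment: P = 907.05/2.6 = 348.865 kN.

P ≈ 348.9 kN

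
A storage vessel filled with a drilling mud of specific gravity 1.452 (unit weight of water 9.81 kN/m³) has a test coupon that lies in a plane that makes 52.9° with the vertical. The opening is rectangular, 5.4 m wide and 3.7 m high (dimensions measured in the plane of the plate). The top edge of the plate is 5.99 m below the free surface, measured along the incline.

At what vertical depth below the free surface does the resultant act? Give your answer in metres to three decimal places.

h_p = 4.817 m

γ = 1.452 × 9.81 = 14.24412 kN/m³.
The plate makes 52.9° with the vertical, i.e. θ = 90° − 52.9° = 37.1° to the horizontal. Measuring y along the incline from the free-surface line, vertical depth h = y·sinθ with sinθ = 0.603208.
The centroid lies 3.7/2 = 1.85 m below the top edge, so y_c = 5.99 + 1.85 = 7.84 m and h_c = 7.84 × 0.603208 = 4.72915 m.
A = 5.4 × 3.7 = 19.98 m².
Resultant F = γ·h_c·A = 14.24412 × 4.72915 × 19.98 = 1345.9 kN.
I_c = b·h³/12 = 5.4 × 3.7³/12 = 22.7939 m⁴.
Centre of pressure: y_p = y_c + I_c/(y_c·A) = 7.84 + 22.7939/(7.84 × 19.98) = 7.84 + 0.145515 = 7.98551 m along the plane.
Vertically, h_p = y_p·sinθ = 7.98551 × 0.603208 = 4.81692 m.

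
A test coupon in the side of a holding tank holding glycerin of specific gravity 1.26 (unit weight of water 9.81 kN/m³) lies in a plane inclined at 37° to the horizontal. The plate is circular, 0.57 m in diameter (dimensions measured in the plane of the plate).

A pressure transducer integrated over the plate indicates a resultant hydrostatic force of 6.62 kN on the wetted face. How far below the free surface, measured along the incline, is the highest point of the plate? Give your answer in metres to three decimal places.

γ = 1.26 × 9.81 = 12.3606 kN/m³.
A = π(0.285)² = 0.255176 m².
From F = γ·h_c·A, the centroid depth is h_c = 6.62/(12.3606 × 0.255176) = 2.09884 m.
Let θ = 37° be the plate's angle to the horizontal; measure y along the incline from where the plane meets the free surface. Vertical depth h = y·sinθ with sinθ = 0.601815.
Along the incline, y_c = h_c/sinθ = 2.09884/0.601815 = 3.48752 m.
The centroid is at the centre, 0.285 m below the top of the plate, so the highest point sits at y_top = 3.48752 − 0.285 = 3.20252 m along the incline.

y_top ≈ 3.203 m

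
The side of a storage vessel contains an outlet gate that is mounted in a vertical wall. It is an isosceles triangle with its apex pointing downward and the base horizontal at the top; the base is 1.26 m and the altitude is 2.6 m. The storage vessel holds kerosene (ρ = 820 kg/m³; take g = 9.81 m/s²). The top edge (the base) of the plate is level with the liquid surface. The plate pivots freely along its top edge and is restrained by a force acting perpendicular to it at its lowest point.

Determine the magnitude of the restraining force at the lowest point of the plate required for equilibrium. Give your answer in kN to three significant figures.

γ = ρg = 820 × 9.81 / 1000 = 8.0442 kN/m³.
With the apex down, the centroid sits h/3 = 2.6/3 = 0.866667 m below the base (the top edge), so the centroid depth is h_c = 0.866667 m.
A = ½ × 1.26 × 2.6 = 1.638 m².
Resultant F = γ·h_c·A = 8.0442 × 0.866667 × 1.638 = 11.4196 kN.
I_c = b·h³/36 = 1.26 × 2.6³/36 = 0.61516 m⁴.
Centre of pressure: y_p = y_c + I_c/(y_c·A) = 0.866667 + 0.61516/(0.866667 × 1.638) = 0.866667 + 0.433333 = 1.3 m along the plane.
The resultant acts 0.866667 + 0.433333 = 1.3 m (along the plate) below the hinge at the top edge, so the moment about the hinge is M = F × 1.3 = 11.4196 × 1.3 = 14.8455 kN·m.
A normal force at the bottom, 2.6 m from the hinge, must supply this moment: P = 14.8455/2.6 = 5.70981 kN.

P ≈ 5.71 kN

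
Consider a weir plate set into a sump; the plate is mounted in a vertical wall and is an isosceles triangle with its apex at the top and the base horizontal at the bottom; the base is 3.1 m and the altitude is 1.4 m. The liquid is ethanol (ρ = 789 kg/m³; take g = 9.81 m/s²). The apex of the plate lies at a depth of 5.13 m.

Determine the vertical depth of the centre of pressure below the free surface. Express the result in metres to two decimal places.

γ = ρg = 789 × 9.81 / 1000 = 7.74009 kN/m³.
With the apex up, the centroid sits 2h/3 = 2 × 1.4/3 = 0.933333 m below the apex, so the centroid depth is h_c = 5.13 + 0.933333 = 6.06333 m.
A = ½ × 3.1 × 1.4 = 2.17 m².
Resultant F = γ·h_c·A = 7.74009 × 6.06333 × 2.17 = 101.84 kN.
I_c = b·h³/36 = 3.1 × 1.4³/36 = 0.236289 m⁴.
Centre of pressure: y_p = y_c + I_c/(y_c·A) = 6.06333 + 0.236289/(6.06333 × 2.17) = 6.06333 + 0.0179586 = 6.08129 m along the plane.

h_p = 6.08 m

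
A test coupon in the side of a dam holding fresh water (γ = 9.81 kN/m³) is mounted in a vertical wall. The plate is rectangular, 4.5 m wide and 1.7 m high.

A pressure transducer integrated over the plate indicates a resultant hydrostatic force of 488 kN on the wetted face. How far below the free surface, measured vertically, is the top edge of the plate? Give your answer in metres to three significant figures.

d_top ≈ 5.65 m

γ = 9.81 kN/m³.
A = 4.5 × 1.7 = 7.65 m².
From F = γ·h_c·A, the centroid depth is h_c = 488/(9.81 × 7.65) = 6.50264 m.
The centroid lies 1.7/2 = 0.85 m below the top edge, so the top edge sits at h_top = 6.50264 − 0.85 = 5.65264 m below the surface.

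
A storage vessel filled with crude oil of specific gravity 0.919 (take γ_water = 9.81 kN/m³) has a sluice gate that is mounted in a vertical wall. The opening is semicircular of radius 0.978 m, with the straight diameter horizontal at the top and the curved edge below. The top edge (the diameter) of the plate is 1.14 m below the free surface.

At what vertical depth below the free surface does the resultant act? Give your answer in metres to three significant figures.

h_p = 1.60 m

γ = 0.919 × 9.81 = 9.01539 kN/m³.
The centroid of a semicircle lies 4r/(3π) = 0.415076 m from the diameter, here below the top edge, so the centroid depth is h_c = 1.14 + 0.415076 = 1.55508 m.
A = πr²/2 = π × 0.978²/2 = 1.50244 m².
Resultant F = γ·h_c·A = 9.01539 × 1.55508 × 1.50244 = 21.0637 kN.
I_c = (π/8 − 8/(9π))·r⁴ = 0.109757 × 0.978⁴ = 0.100412 m⁴.
Centre of pressure: y_p = y_c + I_c/(y_c·A) = 1.55508 + 0.100412/(1.55508 × 1.50244) = 1.55508 + 0.042977 = 1.59806 m along the plane.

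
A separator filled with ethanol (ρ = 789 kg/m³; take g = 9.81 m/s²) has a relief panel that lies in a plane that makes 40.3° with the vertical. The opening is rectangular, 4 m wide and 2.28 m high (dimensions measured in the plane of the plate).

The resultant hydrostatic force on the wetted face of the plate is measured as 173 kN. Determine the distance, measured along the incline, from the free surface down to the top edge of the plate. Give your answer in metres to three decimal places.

γ = ρg = 789 × 9.81 / 1000 = 7.74009 kN/m³.
A = 4 × 2.28 = 9.12 m².
From F = γ·h_c·A, the centroid depth is h_c = 173/(7.74009 × 9.12) = 2.45079 m.
The plate makes 40.3° with the vertical, i.e. θ = 90° − 40.3° = 49.7° to the horizontal. Measuring y along the incline from the free-surface line, vertical depth h = y·sinθ with sinθ = 0.762668.
Along the incline, y_c = h_c/sinθ = 2.45079/0.762668 = 3.21344 m.
The centroid lies 2.28/2 = 1.14 m below the top edge, so the top edge sits at y_top = 3.21344 − 1.14 = 2.07344 m along the incline.

y_top ≈ 2.073 m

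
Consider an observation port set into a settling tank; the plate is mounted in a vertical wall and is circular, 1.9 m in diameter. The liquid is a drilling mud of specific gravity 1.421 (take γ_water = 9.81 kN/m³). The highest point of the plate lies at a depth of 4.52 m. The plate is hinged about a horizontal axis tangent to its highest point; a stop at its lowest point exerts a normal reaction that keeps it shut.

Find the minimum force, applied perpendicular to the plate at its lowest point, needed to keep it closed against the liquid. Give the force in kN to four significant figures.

γ = 1.421 × 9.81 = 13.94001 kN/m³.
The centroid is at the centre, 0.95 m below the top of the plate, so the centroid depth is h_c = 4.52 + 0.95 = 5.47 m.
A = π(0.95)² = 2.83529 m².
Resultant F = γ·h_c·A = 13.94001 × 5.47 × 2.83529 = 216.196 kN.
I_c = πr⁴/4 = π × 0.95⁴/4 = 0.639712 m⁴.
Centre of pressure: y_p = y_c + I_c/(y_c·A) = 5.47 + 0.639712/(5.47 × 2.83529) = 5.47 + 0.0412477 = 5.51125 m along the plane.
The resultant acts 0.95 + 0.0412477 = 0.991248 m (along the plate) below the hinge at the top edge, so the moment about the hinge is M = F × 0.991248 = 216.196 × 0.991248 = 214.304 kN·m.
A normal force at the bottom, 1.9 m from the hinge, must supply this moment: P = 214.304/1.9 = 112.792 kN.

P ≈ 112.8 kN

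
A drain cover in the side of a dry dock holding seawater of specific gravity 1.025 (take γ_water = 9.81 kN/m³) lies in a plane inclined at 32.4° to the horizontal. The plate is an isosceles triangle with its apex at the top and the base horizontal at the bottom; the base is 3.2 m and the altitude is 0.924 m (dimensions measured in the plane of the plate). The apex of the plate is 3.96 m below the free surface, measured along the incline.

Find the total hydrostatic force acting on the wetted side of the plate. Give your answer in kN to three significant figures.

γ = 1.025 × 9.81 = 10.05525 kN/m³.
Let θ = 32.4° be the plate's angle to the horizontal; measure y along the incline from where the plane meets the free surface. Vertical depth h = y·sinθ with sinθ = 0.535827.
With the apex up, the centroid sits 2h/3 = 2 × 0.924/3 = 0.616 m below the apex, so y_c = 3.96 + 0.616 = 4.576 m and h_c = 4.576 × 0.535827 = 2.45194 m.
A = ½ × 3.2 × 0.924 = 1.4784 m².
Resultant F = γ·h_c·A = 10.05525 × 2.45194 × 1.4784 = 36.4498 kN.

F ≈ 36.4 kN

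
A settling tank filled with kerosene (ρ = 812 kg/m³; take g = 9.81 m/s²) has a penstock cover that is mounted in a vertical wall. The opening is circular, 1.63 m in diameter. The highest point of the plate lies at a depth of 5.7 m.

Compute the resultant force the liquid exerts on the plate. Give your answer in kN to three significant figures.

γ = ρg = 812 × 9.81 / 1000 = 7.96572 kN/m³.
The centroid is at the centre, 0.815 m below the top of the plate, so the centroid depth is h_c = 5.7 + 0.815 = 6.515 m.
A = π(0.815)² = 2.08672 m².
Resultant F = γ·h_c·A = 7.96572 × 6.515 × 2.08672 = 108.294 kN.

F ≈ 108 kN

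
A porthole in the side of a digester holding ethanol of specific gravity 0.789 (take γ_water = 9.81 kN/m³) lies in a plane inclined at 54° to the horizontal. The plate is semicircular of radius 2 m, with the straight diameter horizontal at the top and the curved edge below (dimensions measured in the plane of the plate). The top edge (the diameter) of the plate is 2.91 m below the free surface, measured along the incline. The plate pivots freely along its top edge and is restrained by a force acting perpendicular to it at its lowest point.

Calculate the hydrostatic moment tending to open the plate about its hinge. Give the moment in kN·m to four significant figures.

γ = 0.789 × 9.81 = 7.74009 kN/m³.
Let θ = 54° be the plate's angle to the horizontal; measure y along the incline from where the plane meets the free surface. Vertical depth h = y·sinθ with sinθ = 0.809017.
The centroid of a semicircle lies 4r/(3π) = 0.848826 m from the diameter, here below the top edge, so y_c = 2.91 + 0.848826 = 3.75883 m and h_c = 3.75883 × 0.809017 = 3.04096 m.
A = πr²/2 = π × 2²/2 = 6.28319 m².
Resultant F = γ·h_c·A = 7.74009 × 3.04096 × 6.28319 = 147.889 kN.
I_c = (π/8 − 8/(9π))·r⁴ = 0.109757 × 2⁴ = 1.75611 m⁴.
Centre of pressure: y_p = y_c + I_c/(y_c·A) = 3.75883 + 1.75611/(3.75883 × 6.28319) = 3.75883 + 0.0743565 = 3.83319 m along the plane.
The resultant acts 0.848826 + 0.0743565 = 0.923183 m (along the plate) below the hinge at the top edge, so the moment about the hinge is M = F × 0.923183 = 147.889 × 0.923183 = 136.529 kN·m.

M ≈ 136.5 kN·m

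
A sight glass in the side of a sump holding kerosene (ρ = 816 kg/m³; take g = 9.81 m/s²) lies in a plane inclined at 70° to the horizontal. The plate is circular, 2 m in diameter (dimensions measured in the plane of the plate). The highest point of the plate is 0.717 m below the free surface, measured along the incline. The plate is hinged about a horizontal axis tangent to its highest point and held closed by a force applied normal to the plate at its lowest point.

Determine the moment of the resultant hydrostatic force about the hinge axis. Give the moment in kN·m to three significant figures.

γ = ρg = 816 × 9.81 / 1000 = 8.00496 kN/m³.
Let θ = 70° be the plate's angle to the horizontal; measure y along the incline from where the plane meets the free surface. Vertical depth h = y·sinθ with sinθ = 0.939693.
The centroid is at the centre, 1 m below the top of the plate, so y_c = 0.717 + 1 = 1.717 m and h_c = 1.717 × 0.939693 = 1.61345 m.
A = π(1)² = 3.14159 m².
Resultant F = γ·h_c·A = 8.00496 × 1.61345 × 3.14159 = 40.5755 kN.
I_c = πr⁴/4 = π × 1⁴/4 = 0.785398 m⁴.
Centre of pressure: y_p = y_c + I_c/(y_c·A) = 1.717 + 0.785398/(1.717 × 3.14159) = 1.717 + 0.145603 = 1.8626 m along the plane.
The resultant acts 1 + 0.145603 = 1.1456 m (along the plate) below the hinge at the top edge, so the moment about the hinge is M = F × 1.1456 = 40.5755 × 1.1456 = 46.4833 kN·m.

M ≈ 46.5 kN·m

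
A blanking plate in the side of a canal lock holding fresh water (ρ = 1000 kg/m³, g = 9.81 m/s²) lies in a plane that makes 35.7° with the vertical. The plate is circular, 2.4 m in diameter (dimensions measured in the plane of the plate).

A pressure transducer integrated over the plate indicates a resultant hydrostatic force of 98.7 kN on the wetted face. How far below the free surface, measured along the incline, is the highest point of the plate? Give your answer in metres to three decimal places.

γ = ρg = 1000 × 9.81 = 9810 N/m³ = 9.81 kN/m³.
A = π(1.2)² = 4.52389 m².
From F = γ·h_c·A, the centroid depth is h_c = 98.7/(9.81 × 4.52389) = 2.22401 m.
The plate makes 35.7° with the vertical, i.e. θ = 90° − 35.7° = 54.3° to the horizontal. Measuring y along the incline from the free-surface line, vertical depth h = y·sinθ with sinθ = 0.812084.
Along the incline, y_c = h_c/sinθ = 2.22401/0.812084 = 2.73865 m.
The centroid is at the centre, 1.2 m below the top of the plate, so the highest point sits at y_top = 2.73865 − 1.2 = 1.53865 m along the incline.

y_top ≈ 1.539 m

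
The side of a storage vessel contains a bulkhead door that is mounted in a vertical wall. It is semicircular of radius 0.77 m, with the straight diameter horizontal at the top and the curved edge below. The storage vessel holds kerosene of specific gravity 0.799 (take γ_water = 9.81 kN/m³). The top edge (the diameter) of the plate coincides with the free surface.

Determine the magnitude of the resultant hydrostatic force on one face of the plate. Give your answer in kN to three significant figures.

γ = 0.799 × 9.81 = 7.83819 kN/m³.
The centroid of a semicircle lies 4r/(3π) = 0.326798 m from the diameter, here below the top edge, so the centroid depth is h_c = 0.326798 m.
A = πr²/2 = π × 0.77²/2 = 0.931325 m².
Resultant F = γ·h_c·A = 7.83819 × 0.326798 × 0.931325 = 2.38559 kN.

F ≈ 2.39 kN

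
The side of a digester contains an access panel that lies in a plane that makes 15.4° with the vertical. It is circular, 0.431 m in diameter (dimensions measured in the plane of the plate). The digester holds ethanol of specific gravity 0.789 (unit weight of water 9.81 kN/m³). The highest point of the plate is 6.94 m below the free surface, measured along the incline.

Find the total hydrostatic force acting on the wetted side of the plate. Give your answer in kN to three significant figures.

F ≈ 7.79 kN

γ = 0.789 × 9.81 = 7.74009 kN/m³.
The plate makes 15.4° with the vertical, i.e. θ = 90° − 15.4° = 74.6° to the horizontal. Measuring y along the incline from the free-surface line, vertical depth h = y·sinθ with sinθ = 0.964095.
The centroid is at the centre, 0.2155 m below the top of the plate, so y_c = 6.94 + 0.2155 = 7.1555 m and h_c = 7.1555 × 0.964095 = 6.89858 m.
A = π(0.2155)² = 0.145896 m².
Resultant F = γ·h_c·A = 7.74009 × 6.89858 × 0.145896 = 7.79021 kN.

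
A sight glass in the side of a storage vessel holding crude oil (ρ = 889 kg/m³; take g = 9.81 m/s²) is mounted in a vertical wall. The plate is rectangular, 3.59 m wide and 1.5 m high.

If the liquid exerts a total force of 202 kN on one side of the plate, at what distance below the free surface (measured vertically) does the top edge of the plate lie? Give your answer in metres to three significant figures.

d_top ≈ 3.55 m

γ = ρg = 889 × 9.81 / 1000 = 8.72109 kN/m³.
A = 3.59 × 1.5 = 5.385 m².
From F = γ·h_c·A, the centroid depth is h_c = 202/(8.72109 × 5.385) = 4.30125 m.
The centroid lies 1.5/2 = 0.75 m below the top edge, so the top edge sits at h_top = 4.30125 − 0.75 = 3.55125 m below the surface.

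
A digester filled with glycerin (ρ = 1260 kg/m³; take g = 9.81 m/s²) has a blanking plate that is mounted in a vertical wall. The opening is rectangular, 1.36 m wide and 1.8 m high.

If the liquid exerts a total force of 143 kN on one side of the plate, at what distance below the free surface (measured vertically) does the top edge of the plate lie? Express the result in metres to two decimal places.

d_top ≈ 3.83 m

γ = ρg = 1260 × 9.81 / 1000 = 12.3606 kN/m³.
A = 1.36 × 1.8 = 2.448 m².
From F = γ·h_c·A, the centroid depth is h_c = 143/(12.3606 × 2.448) = 4.72591 m.
The centroid lies 1.8/2 = 0.9 m below the top edge, so the top edge sits at h_top = 4.72591 − 0.9 = 3.82591 m below the surface.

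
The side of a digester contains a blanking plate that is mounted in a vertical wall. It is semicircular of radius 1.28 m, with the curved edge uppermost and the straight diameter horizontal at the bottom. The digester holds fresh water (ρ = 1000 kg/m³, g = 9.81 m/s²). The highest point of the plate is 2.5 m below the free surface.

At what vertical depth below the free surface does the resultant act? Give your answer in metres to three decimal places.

γ = ρg = 1000 × 9.81 = 9810 N/m³ = 9.81 kN/m³.
The centroid lies 4r/(3π) = 0.543249 m above the diameter, so r − 4r/(3π) = 1.28 − 0.543249 = 0.736751 m below the topmost point, so the centroid depth is h_c = 2.5 + 0.736751 = 3.23675 m.
A = πr²/2 = π × 1.28²/2 = 2.57359 m².
Resultant F = γ·h_c·A = 9.81 × 3.23675 × 2.57359 = 81.718 kN.
I_c = (π/8 − 8/(9π))·r⁴ = 0.109757 × 1.28⁴ = 0.294627 m⁴.
Centre of pressure: y_p = y_c + I_c/(y_c·A) = 3.23675 + 0.294627/(3.23675 × 2.57359) = 3.23675 + 0.0353691 = 3.27212 m along the plane.

h_p = 3.272 m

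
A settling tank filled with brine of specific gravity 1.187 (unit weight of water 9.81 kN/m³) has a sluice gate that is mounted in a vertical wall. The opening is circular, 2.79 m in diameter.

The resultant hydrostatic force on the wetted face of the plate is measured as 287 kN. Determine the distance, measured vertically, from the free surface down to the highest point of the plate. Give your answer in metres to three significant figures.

γ = 1.187 × 9.81 = 11.64447 kN/m³.
A = π(1.395)² = 6.11362 m².
From F = γ·h_c·A, the centroid depth is h_c = 287/(11.64447 × 6.11362) = 4.03147 m.
The centroid is at the centre, 1.395 m below the top of the plate, so the highest point sits at h_top = 4.03147 − 1.395 = 2.63647 m below the surface.

d_top ≈ 2.64 m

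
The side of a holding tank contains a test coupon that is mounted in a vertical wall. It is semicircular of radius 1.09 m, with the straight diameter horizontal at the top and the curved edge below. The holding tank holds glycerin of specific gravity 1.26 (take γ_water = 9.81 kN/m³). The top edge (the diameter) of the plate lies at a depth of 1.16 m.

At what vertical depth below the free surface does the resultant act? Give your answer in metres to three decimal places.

γ = 1.26 × 9.81 = 12.3606 kN/m³.
The centroid of a semicircle lies 4r/(3π) = 0.46261 m from the diameter, here below the top edge, so the centroid depth is h_c = 1.16 + 0.46261 = 1.62261 m.
A = πr²/2 = π × 1.09²/2 = 1.86626 m².
Resultant F = γ·h_c·A = 12.3606 × 1.62261 × 1.86626 = 37.4305 kN.
I_c = (π/8 − 8/(9π))·r⁴ = 0.109757 × 1.09⁴ = 0.154931 m⁴.
Centre of pressure: y_p = y_c + I_c/(y_c·A) = 1.62261 + 0.154931/(1.62261 × 1.86626) = 1.62261 + 0.0511625 = 1.67377 m along the plane.

h_p = 1.674 m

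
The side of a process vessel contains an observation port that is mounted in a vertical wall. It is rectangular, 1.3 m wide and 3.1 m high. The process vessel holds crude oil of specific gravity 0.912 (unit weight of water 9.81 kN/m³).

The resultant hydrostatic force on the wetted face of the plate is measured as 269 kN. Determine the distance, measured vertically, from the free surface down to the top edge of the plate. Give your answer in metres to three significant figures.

γ = 0.912 × 9.81 = 8.94672 kN/m³.
A = 1.3 × 3.1 = 4.03 m².
From F = γ·h_c·A, the centroid depth is h_c = 269/(8.94672 × 4.03) = 7.46077 m.
The centroid lies 3.1/2 = 1.55 m below the top edge, so the top edge sits at h_top = 7.46077 − 1.55 = 5.91077 m below the surface.

d_top ≈ 5.91 m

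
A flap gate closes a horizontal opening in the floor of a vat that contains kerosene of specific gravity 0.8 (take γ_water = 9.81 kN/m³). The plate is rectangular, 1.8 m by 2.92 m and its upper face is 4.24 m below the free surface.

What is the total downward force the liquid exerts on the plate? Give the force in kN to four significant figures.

γ = 0.8 × 9.81 = 7.848 kN/m³.
The plate is horizontal, so pressure is uniform at p = γ·h = 7.848 × 4.24 = 33.2755 kN/m².
A = 1.8 × 2.92 = 5.256 m².
F = p·A = 33.2755 × 5.256 = 174.896 kN.

F ≈ 174.9 kN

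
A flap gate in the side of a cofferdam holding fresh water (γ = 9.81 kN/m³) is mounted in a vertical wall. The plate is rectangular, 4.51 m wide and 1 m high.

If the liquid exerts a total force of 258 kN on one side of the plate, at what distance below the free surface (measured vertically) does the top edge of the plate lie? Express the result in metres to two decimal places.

γ = 9.81 kN/m³.
A = 4.51 × 1 = 4.51 m².
From F = γ·h_c·A, the centroid depth is h_c = 258/(9.81 × 4.51) = 5.83142 m.
The centroid lies 1/2 = 0.5 m below the top edge, so the top edge sits at h_top = 5.83142 − 0.5 = 5.33142 m below the surface.

d_top ≈ 5.33 m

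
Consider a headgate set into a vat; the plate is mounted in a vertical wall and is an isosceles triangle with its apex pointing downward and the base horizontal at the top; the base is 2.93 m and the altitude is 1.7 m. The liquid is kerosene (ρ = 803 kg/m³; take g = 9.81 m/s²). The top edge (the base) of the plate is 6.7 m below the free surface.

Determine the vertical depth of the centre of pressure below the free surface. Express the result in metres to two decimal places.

h_p = 7.29 m

γ = ρg = 803 × 9.81 / 1000 = 7.87743 kN/m³.
With the apex down, the centroid sits h/3 = 1.7/3 = 0.566667 m below the base (the top edge), so the centroid depth is h_c = 6.7 + 0.566667 = 7.26667 m.
A = ½ × 2.93 × 1.7 = 2.4905 m².
Resultant F = γ·h_c·A = 7.87743 × 7.26667 × 2.4905 = 142.563 kN.
I_c = b·h³/36 = 2.93 × 1.7³/36 = 0.399864 m⁴.
Centre of pressure: y_p = y_c + I_c/(y_c·A) = 7.26667 + 0.399864/(7.26667 × 2.4905) = 7.26667 + 0.0220948 = 7.28876 m along the plane.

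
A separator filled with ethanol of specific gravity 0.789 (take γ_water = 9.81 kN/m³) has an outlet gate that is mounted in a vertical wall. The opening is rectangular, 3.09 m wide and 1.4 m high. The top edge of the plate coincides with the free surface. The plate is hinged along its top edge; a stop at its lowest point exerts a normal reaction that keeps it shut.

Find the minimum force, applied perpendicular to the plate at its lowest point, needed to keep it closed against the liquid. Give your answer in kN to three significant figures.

P ≈ 15.6 kN

γ = 0.789 × 9.81 = 7.74009 kN/m³.
The centroid lies 1.4/2 = 0.7 m below the top edge, so the centroid depth is h_c = 0.7 m.
A = 3.09 × 1.4 = 4.326 m².
Resultant F = γ·h_c·A = 7.74009 × 0.7 × 4.326 = 23.4385 kN.
I_c = b·h³/12 = 3.09 × 1.4³/12 = 0.70658 m⁴.
Centre of pressure: y_p = y_c + I_c/(y_c·A) = 0.7 + 0.70658/(0.7 × 4.326) = 0.7 + 0.233333 = 0.933333 m along the plane.
The resultant acts 0.7 + 0.233333 = 0.933333 m (along the plate) below the hinge at the top edge, so the moment about the hinge is M = F × 0.933333 = 23.4385 × 0.933333 = 21.8759 kN·m.
A normal force at the bottom, 1.4 m from the hinge, must supply this moment: P = 21.8759/1.4 = 15.6256 kN.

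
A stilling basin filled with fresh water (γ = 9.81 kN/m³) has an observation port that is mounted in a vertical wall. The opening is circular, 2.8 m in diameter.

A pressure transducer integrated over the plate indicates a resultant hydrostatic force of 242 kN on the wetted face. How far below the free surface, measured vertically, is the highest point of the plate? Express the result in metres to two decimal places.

γ = 9.81 kN/m³.
A = π(1.4)² = 6.15752 m².
From F = γ·h_c·A, the centroid depth is h_c = 242/(9.81 × 6.15752) = 4.00627 m.
The centroid is at the centre, 1.4 m below the top of the plate, so the highest point sits at h_top = 4.00627 − 1.4 = 2.60627 m below the surface.

d_top ≈ 2.61 m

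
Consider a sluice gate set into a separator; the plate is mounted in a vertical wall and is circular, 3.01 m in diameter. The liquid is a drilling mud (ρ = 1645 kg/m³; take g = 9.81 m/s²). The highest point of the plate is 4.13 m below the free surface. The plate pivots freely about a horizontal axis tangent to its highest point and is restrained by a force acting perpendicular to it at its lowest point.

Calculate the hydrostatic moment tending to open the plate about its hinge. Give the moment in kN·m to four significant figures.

M ≈ 1039 kN·m

γ = ρg = 1645 × 9.81 / 1000 = 16.13745 kN/m³.
The centroid is at the centre, 1.505 m below the top of the plate, so the centroid depth is h_c = 4.13 + 1.505 = 5.635 m.
A = π(1.505)² = 7.11579 m².
Resultant F = γ·h_c·A = 16.13745 × 5.635 × 7.11579 = 647.071 kN.
I_c = πr⁴/4 = π × 1.505⁴/4 = 4.02936 m⁴.
Centre of pressure: y_p = y_c + I_c/(y_c·A) = 5.635 + 4.02936/(5.635 × 7.11579) = 5.635 + 0.100489 = 5.73549 m along the plane.
The resultant acts 1.505 + 0.100489 = 1.60549 m (along the plate) below the hinge at the top edge, so the moment about the hinge is M = F × 1.60549 = 647.071 × 1.60549 = 1038.87 kN·m.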